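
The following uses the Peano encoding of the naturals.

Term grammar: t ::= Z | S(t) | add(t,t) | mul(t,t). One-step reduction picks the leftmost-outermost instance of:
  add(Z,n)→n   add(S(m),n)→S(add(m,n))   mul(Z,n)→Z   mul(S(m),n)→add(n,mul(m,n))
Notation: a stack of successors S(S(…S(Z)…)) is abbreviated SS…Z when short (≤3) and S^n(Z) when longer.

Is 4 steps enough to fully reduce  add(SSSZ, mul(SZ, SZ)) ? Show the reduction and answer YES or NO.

  start: add(SSSZ, mul(SZ, SZ))
  [1] S(add(SSZ, mul(SZ, SZ)))
  [2] S(S(add(SZ, mul(SZ, SZ))))
  [3] S(S(S(add(Z, mul(SZ, SZ)))))
  [4] S(S(S(mul(SZ, SZ))))

Answer: NO — after 4 steps the term is S(S(S(mul(SZ, SZ)))), not yet normal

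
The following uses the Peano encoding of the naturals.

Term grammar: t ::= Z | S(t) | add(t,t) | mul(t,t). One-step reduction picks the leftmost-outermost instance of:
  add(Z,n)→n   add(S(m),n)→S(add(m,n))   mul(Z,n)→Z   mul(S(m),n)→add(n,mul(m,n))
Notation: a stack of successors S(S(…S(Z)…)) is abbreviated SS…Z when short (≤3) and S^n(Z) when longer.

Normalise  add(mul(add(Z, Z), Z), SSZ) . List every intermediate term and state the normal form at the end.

Answer: normal form = SSZ  (in 3 steps)

Reduction:
  start: add(mul(add(Z, Z), Z), SSZ)
  step 1: add(mul(Z, Z), SSZ)
  step 2: add(Z, SSZ)
  step 3: SSZ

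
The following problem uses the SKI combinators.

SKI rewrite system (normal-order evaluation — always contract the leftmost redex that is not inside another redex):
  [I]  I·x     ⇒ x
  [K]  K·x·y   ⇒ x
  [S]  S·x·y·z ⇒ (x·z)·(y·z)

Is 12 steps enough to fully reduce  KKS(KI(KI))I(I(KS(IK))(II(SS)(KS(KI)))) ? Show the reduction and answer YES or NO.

Answer: YES — reaches normal form S(SSS) in 9 ≤ 12 steps

Reduction:
  start: KKS(KI(KI))I(I(KS(IK))(II(SS)(KS(KI))))
  step 1: K(KI(KI))I(I(KS(IK))(II(SS)(KS(KI))))
  step 2: KI(KI)(I(KS(IK))(II(SS)(KS(KI))))
  step 3: I(I(KS(IK))(II(SS)(KS(KI))))
  step 4: I(KS(IK))(II(SS)(KS(KI)))
  step 5: KS(IK)(II(SS)(KS(KI)))
  step 6: S(II(SS)(KS(KI)))
  step 7: S(I(SS)(KS(KI)))
  step 8: S(SS(KS(KI)))
  step 9: S(SSS)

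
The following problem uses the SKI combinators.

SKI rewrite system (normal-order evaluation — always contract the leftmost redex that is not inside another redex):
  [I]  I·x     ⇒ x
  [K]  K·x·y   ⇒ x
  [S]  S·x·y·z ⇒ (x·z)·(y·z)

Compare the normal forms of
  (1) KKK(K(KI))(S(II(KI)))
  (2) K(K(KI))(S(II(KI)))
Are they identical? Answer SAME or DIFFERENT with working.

Term A:
  start: KKK(K(KI))(S(II(KI)))
  step 1: K(K(KI))(S(II(KI)))
  step 2: K(KI)

Term B:
  start: K(K(KI))(S(II(KI)))
  step 1: K(KI)

Answer: SAME — A ⇓ K(KI), B ⇓ K(KI)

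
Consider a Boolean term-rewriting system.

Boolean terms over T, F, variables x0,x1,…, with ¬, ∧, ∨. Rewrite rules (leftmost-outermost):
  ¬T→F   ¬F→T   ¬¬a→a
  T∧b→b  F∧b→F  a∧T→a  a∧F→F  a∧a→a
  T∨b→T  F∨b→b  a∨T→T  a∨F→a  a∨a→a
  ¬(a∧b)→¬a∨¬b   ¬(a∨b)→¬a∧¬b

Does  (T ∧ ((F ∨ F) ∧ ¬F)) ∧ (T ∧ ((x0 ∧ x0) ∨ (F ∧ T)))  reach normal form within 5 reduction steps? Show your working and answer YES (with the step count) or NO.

  start: (T ∧ ((F ∨ F) ∧ ¬F)) ∧ (T ∧ ((x0 ∧ x0) ∨ (F ∧ T)))
  →1  ((F ∨ F) ∧ ¬F) ∧ (T ∧ ((x0 ∧ x0) ∨ (F ∧ T)))
  →2  (F ∧ ¬F) ∧ (T ∧ ((x0 ∧ x0) ∨ (F ∧ T)))
  →3  F ∧ (T ∧ ((x0 ∧ x0) ∨ (F ∧ T)))
  →4  F

Answer: YES — reaches normal form F in 4 ≤ 5 steps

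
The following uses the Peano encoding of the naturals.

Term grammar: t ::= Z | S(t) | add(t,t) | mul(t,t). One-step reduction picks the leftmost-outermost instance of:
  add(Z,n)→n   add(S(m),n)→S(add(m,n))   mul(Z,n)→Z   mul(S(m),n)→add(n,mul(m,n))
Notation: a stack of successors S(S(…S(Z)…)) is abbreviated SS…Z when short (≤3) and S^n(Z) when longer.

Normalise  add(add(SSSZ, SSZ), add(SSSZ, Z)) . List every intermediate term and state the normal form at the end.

  start: add(add(SSSZ, SSZ), add(SSSZ, Z))
  step 1: add(S(add(SSZ, SSZ)), add(SSSZ, Z))
  step 2: S(add(add(SSZ, SSZ), add(SSSZ, Z)))
  step 3: S(add(S(add(SZ, SSZ)), add(SSSZ, Z)))
  step 4: S(S(add(add(SZ, SSZ), add(SSSZ, Z))))
  step 5: S(S(add(S(add(Z, SSZ)), add(SSSZ, Z))))
  step 6: S(S(S(add(add(Z, SSZ), add(SSSZ, Z)))))
  step 7: S(S(S(add(SSZ, add(SSSZ, Z)))))
  step 8: S(S(S(S(add(SZ, add(SSSZ, Z))))))
  step 9: S(S(S(S(S(add(Z, add(SSSZ, Z)))))))
  step 10: S(S(S(S(S(add(SSSZ, Z))))))
  step 11: S(S(S(S(S(S(add(SSZ, Z)))))))
  step 12: S(S(S(S(S(S(S(add(SZ, Z))))))))
  step 13: S(S(S(S(S(S(S(S(add(Z, Z)))))))))
  step 14: S^8(Z)

Answer: normal form = S^8(Z)  (in 14 steps)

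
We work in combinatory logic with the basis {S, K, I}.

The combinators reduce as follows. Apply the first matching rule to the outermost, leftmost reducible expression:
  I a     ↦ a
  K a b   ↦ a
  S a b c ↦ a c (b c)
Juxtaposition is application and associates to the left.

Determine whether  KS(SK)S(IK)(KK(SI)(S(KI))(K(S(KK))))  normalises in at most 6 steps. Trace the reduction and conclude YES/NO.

  start: KS(SK)S(IK)(KK(SI)(S(KI))(K(S(KK))))
  [1] SS(IK)(KK(SI)(S(KI))(K(S(KK))))
  [2] S(KK(SI)(S(KI))(K(S(KK))))(IK(KK(SI)(S(KI))(K(S(KK)))))
  [3] S(K(S(KI))(K(S(KK))))(IK(KK(SI)(S(KI))(K(S(KK)))))
  [4] S(S(KI))(IK(KK(SI)(S(KI))(K(S(KK)))))
  [5] S(S(KI))(K(KK(SI)(S(KI))(K(S(KK)))))
  [6] S(S(KI))(K(K(S(KI))(K(S(KK)))))

Answer: NO — after 6 steps the term is S(S(KI))(K(K(S(KI))(K(S(KK))))), not yet normal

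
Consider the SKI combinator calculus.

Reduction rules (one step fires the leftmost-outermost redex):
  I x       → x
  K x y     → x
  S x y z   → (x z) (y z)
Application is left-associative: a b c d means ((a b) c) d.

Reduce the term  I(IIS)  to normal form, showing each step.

Answer: normal form = S  (in 3 steps)

Working:
  start: I(IIS)
  →1  IIS
  →2  IS
  →3  S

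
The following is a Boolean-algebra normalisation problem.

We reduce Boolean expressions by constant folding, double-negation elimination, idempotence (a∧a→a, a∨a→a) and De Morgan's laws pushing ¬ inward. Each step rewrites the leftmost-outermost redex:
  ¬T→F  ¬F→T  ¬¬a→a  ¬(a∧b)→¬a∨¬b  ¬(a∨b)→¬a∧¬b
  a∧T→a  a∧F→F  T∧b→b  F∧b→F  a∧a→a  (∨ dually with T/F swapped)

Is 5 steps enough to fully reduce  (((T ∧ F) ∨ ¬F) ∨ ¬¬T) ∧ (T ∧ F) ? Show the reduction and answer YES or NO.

Answer: NO — after 5 steps the term is T ∧ F, not yet normal

Derivation:
  start: (((T ∧ F) ∨ ¬F) ∨ ¬¬T) ∧ (T ∧ F)
  step 1: ((F ∨ ¬F) ∨ ¬¬T) ∧ (T ∧ F)
  step 2: (¬F ∨ ¬¬T) ∧ (T ∧ F)
  step 3: (T ∨ ¬¬T) ∧ (T ∧ F)
  step 4: T ∧ (T ∧ F)
  step 5: T ∧ F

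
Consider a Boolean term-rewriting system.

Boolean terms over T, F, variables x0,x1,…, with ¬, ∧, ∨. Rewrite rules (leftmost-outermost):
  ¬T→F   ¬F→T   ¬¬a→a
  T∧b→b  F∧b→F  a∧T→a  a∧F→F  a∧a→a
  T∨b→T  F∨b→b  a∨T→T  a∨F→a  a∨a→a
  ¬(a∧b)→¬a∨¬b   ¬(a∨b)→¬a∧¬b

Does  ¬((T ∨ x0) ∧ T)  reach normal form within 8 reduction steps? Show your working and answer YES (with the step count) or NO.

  start: ¬((T ∨ x0) ∧ T)
  →1  ¬(T ∨ x0) ∨ ¬T
  →2  (¬T ∧ ¬x0) ∨ ¬T
  →3  (F ∧ ¬x0) ∨ ¬T
  →4  F ∨ ¬T
  →5  ¬T
  →6  F

Answer: YES — reaches normal form F in 6 ≤ 8 steps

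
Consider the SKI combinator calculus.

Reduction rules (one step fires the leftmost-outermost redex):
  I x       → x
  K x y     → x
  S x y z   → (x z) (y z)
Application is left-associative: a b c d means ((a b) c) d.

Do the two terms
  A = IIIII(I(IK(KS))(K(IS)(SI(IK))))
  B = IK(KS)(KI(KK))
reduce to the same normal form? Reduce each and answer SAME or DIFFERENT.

Term A:
  start: IIIII(I(IK(KS))(K(IS)(SI(IK))))
  step 1: IIII(I(IK(KS))(K(IS)(SI(IK))))
  step 2: III(I(IK(KS))(K(IS)(SI(IK))))
  step 3: II(I(IK(KS))(K(IS)(SI(IK))))
  step 4: I(I(IK(KS))(K(IS)(SI(IK))))
  step 5: I(IK(KS))(K(IS)(SI(IK)))
  step 6: IK(KS)(K(IS)(SI(IK)))
  step 7: K(KS)(K(IS)(SI(IK)))
  step 8: KS

Term B:
  start: IK(KS)(KI(KK))
  step 1: K(KS)(KI(KK))
  step 2: KS

Answer: SAME — A ⇓ KS, B ⇓ KS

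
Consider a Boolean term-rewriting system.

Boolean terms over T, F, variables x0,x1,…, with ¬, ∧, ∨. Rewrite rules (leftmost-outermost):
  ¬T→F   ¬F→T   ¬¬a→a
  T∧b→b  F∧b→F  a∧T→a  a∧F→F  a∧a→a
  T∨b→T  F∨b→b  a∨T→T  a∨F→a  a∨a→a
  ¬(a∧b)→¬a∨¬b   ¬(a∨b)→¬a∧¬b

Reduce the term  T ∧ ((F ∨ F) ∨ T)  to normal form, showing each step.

  start: T ∧ ((F ∨ F) ∨ T)
  →1  (F ∨ F) ∨ T
  →2  T

Answer: normal form = T  (in 2 steps)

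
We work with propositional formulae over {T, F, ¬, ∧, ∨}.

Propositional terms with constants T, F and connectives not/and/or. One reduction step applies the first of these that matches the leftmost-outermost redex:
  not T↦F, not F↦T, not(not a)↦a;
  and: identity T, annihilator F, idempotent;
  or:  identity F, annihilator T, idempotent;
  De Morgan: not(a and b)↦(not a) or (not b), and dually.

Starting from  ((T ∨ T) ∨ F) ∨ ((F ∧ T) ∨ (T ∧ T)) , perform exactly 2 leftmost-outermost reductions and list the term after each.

  start: ((T ∨ T) ∨ F) ∨ ((F ∧ T) ∨ (T ∧ T))
  step 1: (T ∨ T) ∨ ((F ∧ T) ∨ (T ∧ T))
  step 2: T ∨ ((F ∧ T) ∨ (T ∧ T))

Answer: after 2 steps: T ∨ ((F ∧ T) ∨ (T ∧ T))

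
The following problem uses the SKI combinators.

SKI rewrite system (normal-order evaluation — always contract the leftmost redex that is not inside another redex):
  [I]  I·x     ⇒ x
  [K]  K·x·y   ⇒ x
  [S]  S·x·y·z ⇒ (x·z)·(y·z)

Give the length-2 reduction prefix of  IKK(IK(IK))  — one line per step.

Answer: after 2 steps: K

Working:
  start: IKK(IK(IK))
  →1  KK(IK(IK))
  →2  K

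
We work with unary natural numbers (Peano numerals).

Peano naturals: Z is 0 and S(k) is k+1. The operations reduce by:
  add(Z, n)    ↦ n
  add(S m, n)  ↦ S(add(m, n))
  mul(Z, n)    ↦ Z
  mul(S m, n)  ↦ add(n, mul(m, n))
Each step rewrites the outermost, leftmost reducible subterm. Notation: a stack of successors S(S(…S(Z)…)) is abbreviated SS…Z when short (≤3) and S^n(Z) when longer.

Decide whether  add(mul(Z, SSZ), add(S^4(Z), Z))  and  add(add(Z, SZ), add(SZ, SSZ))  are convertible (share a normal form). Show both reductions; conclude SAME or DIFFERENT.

Term A:
  start: add(mul(Z, SSZ), add(S^4(Z), Z))
  step 1: add(Z, add(S^4(Z), Z))
  step 2: add(S^4(Z), Z)
  step 3: S(add(SSSZ, Z))
  step 4: S(S(add(SSZ, Z)))
  step 5: S(S(S(add(SZ, Z))))
  step 6: S(S(S(S(add(Z, Z)))))
  step 7: S^4(Z)

Term B:
  start: add(add(Z, SZ), add(SZ, SSZ))
  step 1: add(SZ, add(SZ, SSZ))
  step 2: S(add(Z, add(SZ, SSZ)))
  step 3: S(add(SZ, SSZ))
  step 4: S(S(add(Z, SSZ)))
  step 5: S^4(Z)

Answer: SAME — A ⇓ S^4(Z), B ⇓ S^4(Z)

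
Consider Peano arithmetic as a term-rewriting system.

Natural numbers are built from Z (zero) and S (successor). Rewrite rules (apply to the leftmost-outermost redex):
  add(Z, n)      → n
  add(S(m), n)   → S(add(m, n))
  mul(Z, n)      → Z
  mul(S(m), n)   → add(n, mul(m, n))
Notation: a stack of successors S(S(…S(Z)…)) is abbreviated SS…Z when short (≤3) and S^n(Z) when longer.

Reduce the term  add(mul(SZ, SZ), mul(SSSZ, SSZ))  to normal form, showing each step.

  start: add(mul(SZ, SZ), mul(SSSZ, SSZ))
  [1] add(add(SZ, mul(Z, SZ)), mul(SSSZ, SSZ))
  [2] add(S(add(Z, mul(Z, SZ))), mul(SSSZ, SSZ))
  [3] S(add(add(Z, mul(Z, SZ)), mul(SSSZ, SSZ)))
  [4] S(add(mul(Z, SZ), mul(SSSZ, SSZ)))
  [5] S(add(Z, mul(SSSZ, SSZ)))
  [6] S(mul(SSSZ, SSZ))
  [7] S(add(SSZ, mul(SSZ, SSZ)))
  [8] S(S(add(SZ, mul(SSZ, SSZ))))
  [9] S(S(S(add(Z, mul(SSZ, SSZ)))))
  [10] S(S(S(mul(SSZ, SSZ))))
  [11] S(S(S(add(SSZ, mul(SZ, SSZ)))))
  [12] S(S(S(S(add(SZ, mul(SZ, SSZ))))))
  [13] S(S(S(S(S(add(Z, mul(SZ, SSZ)))))))
  [14] S(S(S(S(S(mul(SZ, SSZ))))))
  [15] S(S(S(S(S(add(SSZ, mul(Z, SSZ)))))))
  [16] S(S(S(S(S(S(add(SZ, mul(Z, SSZ))))))))
  [17] S(S(S(S(S(S(S(add(Z, mul(Z, SSZ)))))))))
  [18] S(S(S(S(S(S(S(mul(Z, SSZ))))))))
  [19] S^7(Z)

Answer: normal form = S^7(Z)  (in 19 steps)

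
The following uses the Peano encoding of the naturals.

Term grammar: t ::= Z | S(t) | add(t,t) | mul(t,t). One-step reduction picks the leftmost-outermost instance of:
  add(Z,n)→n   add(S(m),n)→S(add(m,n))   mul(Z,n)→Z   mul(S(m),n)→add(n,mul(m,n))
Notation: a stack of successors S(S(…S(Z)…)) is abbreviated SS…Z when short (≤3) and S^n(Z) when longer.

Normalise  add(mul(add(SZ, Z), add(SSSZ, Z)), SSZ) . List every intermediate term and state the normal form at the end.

  start: add(mul(add(SZ, Z), add(SSSZ, Z)), SSZ)
  step 1: add(mul(S(add(Z, Z)), add(SSSZ, Z)), SSZ)
  step 2: add(add(add(SSSZ, Z), mul(add(Z, Z), add(SSSZ, Z))), SSZ)
  step 3: add(add(S(add(SSZ, Z)), mul(add(Z, Z), add(SSSZ, Z))), SSZ)
  step 4: add(S(add(add(SSZ, Z), mul(add(Z, Z), add(SSSZ, Z)))), SSZ)
  step 5: S(add(add(add(SSZ, Z), mul(add(Z, Z), add(SSSZ, Z))), SSZ))
  step 6: S(add(add(S(add(SZ, Z)), mul(add(Z, Z), add(SSSZ, Z))), SSZ))
  step 7: S(add(S(add(add(SZ, Z), mul(add(Z, Z), add(SSSZ, Z)))), SSZ))
  step 8: S(S(add(add(add(SZ, Z), mul(add(Z, Z), add(SSSZ, Z))), SSZ)))
  step 9: S(S(add(add(S(add(Z, Z)), mul(add(Z, Z), add(SSSZ, Z))), SSZ)))
  step 10: S(S(add(S(add(add(Z, Z), mul(add(Z, Z), add(SSSZ, Z)))), SSZ)))
  step 11: S(S(S(add(add(add(Z, Z), mul(add(Z, Z), add(SSSZ, Z))), SSZ))))
  step 12: S(S(S(add(add(Z, mul(add(Z, Z), add(SSSZ, Z))), SSZ))))
  step 13: S(S(S(add(mul(add(Z, Z), add(SSSZ, Z)), SSZ))))
  step 14: S(S(S(add(mul(Z, add(SSSZ, Z)), SSZ))))
  step 15: S(S(S(add(Z, SSZ))))
  step 16: S^5(Z)

Answer: normal form = S^5(Z)  (in 16 steps)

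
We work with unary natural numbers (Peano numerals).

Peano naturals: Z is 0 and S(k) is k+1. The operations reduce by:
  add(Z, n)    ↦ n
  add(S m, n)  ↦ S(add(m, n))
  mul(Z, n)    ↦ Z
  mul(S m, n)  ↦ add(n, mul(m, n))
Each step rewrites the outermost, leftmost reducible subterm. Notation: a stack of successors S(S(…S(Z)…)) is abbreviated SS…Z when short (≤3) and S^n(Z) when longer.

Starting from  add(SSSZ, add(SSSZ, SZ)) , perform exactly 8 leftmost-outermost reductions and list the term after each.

Answer: after 8 steps: S^7(Z)

Working:
  start: add(SSSZ, add(SSSZ, SZ))
  step 1: S(add(SSZ, add(SSSZ, SZ)))
  step 2: S(S(add(SZ, add(SSSZ, SZ))))
  step 3: S(S(S(add(Z, add(SSSZ, SZ)))))
  step 4: S(S(S(add(SSSZ, SZ))))
  step 5: S(S(S(S(add(SSZ, SZ)))))
  step 6: S(S(S(S(S(add(SZ, SZ))))))
  step 7: S(S(S(S(S(S(add(Z, SZ)))))))
  step 8: S^7(Z)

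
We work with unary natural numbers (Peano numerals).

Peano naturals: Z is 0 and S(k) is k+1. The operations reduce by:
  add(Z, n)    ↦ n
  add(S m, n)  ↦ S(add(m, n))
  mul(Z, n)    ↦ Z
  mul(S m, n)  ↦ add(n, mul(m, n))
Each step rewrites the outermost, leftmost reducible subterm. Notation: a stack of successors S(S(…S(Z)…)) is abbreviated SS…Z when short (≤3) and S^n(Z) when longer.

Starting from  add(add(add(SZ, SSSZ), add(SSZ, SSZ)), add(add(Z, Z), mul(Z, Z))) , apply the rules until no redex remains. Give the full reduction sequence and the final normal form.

Answer: normal form = S^8(Z)  (in 22 steps)

Reduction:
  start: add(add(add(SZ, SSSZ), add(SSZ, SSZ)), add(add(Z, Z), mul(Z, Z)))
  [1] add(add(S(add(Z, SSSZ)), add(SSZ, SSZ)), add(add(Z, Z), mul(Z, Z)))
  [2] add(S(add(add(Z, SSSZ), add(SSZ, SSZ))), add(add(Z, Z), mul(Z, Z)))
  [3] S(add(add(add(Z, SSSZ), add(SSZ, SSZ)), add(add(Z, Z), mul(Z, Z))))
  [4] S(add(add(SSSZ, add(SSZ, SSZ)), add(add(Z, Z), mul(Z, Z))))
  [5] S(add(S(add(SSZ, add(SSZ, SSZ))), add(add(Z, Z), mul(Z, Z))))
  [6] S(S(add(add(SSZ, add(SSZ, SSZ)), add(add(Z, Z), mul(Z, Z)))))
  [7] S(S(add(S(add(SZ, add(SSZ, SSZ))), add(add(Z, Z), mul(Z, Z)))))
  [8] S(S(S(add(add(SZ, add(SSZ, SSZ)), add(add(Z, Z), mul(Z, Z))))))
  [9] S(S(S(add(S(add(Z, add(SSZ, SSZ))), add(add(Z, Z), mul(Z, Z))))))
  [10] S(S(S(S(add(add(Z, add(SSZ, SSZ)), add(add(Z, Z), mul(Z, Z)))))))
  [11] S(S(S(S(add(add(SSZ, SSZ), add(add(Z, Z), mul(Z, Z)))))))
  [12] S(S(S(S(add(S(add(SZ, SSZ)), add(add(Z, Z), mul(Z, Z)))))))
  [13] S(S(S(S(S(add(add(SZ, SSZ), add(add(Z, Z), mul(Z, Z))))))))
  [14] S(S(S(S(S(add(S(add(Z, SSZ)), add(add(Z, Z), mul(Z, Z))))))))
  [15] S(S(S(S(S(S(add(add(Z, SSZ), add(add(Z, Z), mul(Z, Z)))))))))
  [16] S(S(S(S(S(S(add(SSZ, add(add(Z, Z), mul(Z, Z)))))))))
  [17] S(S(S(S(S(S(S(add(SZ, add(add(Z, Z), mul(Z, Z))))))))))
  [18] S(S(S(S(S(S(S(S(add(Z, add(add(Z, Z), mul(Z, Z)))))))))))
  [19] S(S(S(S(S(S(S(S(add(add(Z, Z), mul(Z, Z))))))))))
  [20] S(S(S(S(S(S(S(S(add(Z, mul(Z, Z))))))))))
  [21] S(S(S(S(S(S(S(S(mul(Z, Z)))))))))
  [22] S^8(Z)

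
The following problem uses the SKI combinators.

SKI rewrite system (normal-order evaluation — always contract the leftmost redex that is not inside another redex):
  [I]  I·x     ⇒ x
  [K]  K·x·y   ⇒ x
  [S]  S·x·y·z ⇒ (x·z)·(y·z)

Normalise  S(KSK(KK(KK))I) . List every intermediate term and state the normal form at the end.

  start: S(KSK(KK(KK))I)
  step 1: S(S(KK(KK))I)
  step 2: S(SKI)

Answer: normal form = S(SKI)  (in 2 steps)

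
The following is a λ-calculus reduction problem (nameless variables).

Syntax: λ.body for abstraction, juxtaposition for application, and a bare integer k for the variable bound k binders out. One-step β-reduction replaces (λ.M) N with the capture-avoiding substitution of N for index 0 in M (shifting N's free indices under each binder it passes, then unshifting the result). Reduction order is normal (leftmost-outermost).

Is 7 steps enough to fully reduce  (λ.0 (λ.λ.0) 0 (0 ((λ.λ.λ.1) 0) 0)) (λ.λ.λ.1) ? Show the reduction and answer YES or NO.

  start: (λ.0 (λ.λ.0) 0 (0 ((λ.λ.λ.1) 0) 0)) (λ.λ.λ.1)
  [1] (λ.λ.λ.1) (λ.λ.0) (λ.λ.λ.1) ((λ.λ.λ.1) ((λ.λ.λ.1) (λ.λ.λ.1)) (λ.λ.λ.1))
  [2] (λ.λ.1) (λ.λ.λ.1) ((λ.λ.λ.1) ((λ.λ.λ.1) (λ.λ.λ.1)) (λ.λ.λ.1))
  [3] (λ.λ.λ.λ.1) ((λ.λ.λ.1) ((λ.λ.λ.1) (λ.λ.λ.1)) (λ.λ.λ.1))
  [4] λ.λ.λ.1

Answer: YES — reaches normal form λ.λ.λ.1 in 4 ≤ 7 steps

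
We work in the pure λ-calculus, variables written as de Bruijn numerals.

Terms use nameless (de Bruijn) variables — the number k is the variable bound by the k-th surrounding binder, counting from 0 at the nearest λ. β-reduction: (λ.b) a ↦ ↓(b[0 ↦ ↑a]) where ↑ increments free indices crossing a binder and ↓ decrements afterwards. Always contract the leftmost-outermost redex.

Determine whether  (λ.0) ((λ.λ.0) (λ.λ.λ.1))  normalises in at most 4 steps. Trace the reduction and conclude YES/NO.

  start: (λ.0) ((λ.λ.0) (λ.λ.λ.1))
  step 1: (λ.λ.0) (λ.λ.λ.1)
  step 2: λ.0

Answer: YES — reaches normal form λ.0 in 2 ≤ 4 steps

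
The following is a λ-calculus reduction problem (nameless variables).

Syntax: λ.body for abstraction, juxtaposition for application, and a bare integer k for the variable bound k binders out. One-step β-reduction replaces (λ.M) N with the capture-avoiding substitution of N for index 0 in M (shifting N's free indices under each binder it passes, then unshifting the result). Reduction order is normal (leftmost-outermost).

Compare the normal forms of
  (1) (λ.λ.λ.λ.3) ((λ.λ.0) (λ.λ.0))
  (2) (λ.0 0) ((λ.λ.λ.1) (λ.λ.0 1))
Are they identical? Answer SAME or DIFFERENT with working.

Answer: DIFFERENT — A ⇓ λ.λ.λ.λ.0, B ⇓ λ.λ.λ.1

Reduction:
Term A:
  start: (λ.λ.λ.λ.3) ((λ.λ.0) (λ.λ.0))
  →1  λ.λ.λ.(λ.λ.0) (λ.λ.0)
  →2  λ.λ.λ.λ.0

Term B:
  start: (λ.0 0) ((λ.λ.λ.1) (λ.λ.0 1))
  →1  (λ.λ.λ.1) (λ.λ.0 1) ((λ.λ.λ.1) (λ.λ.0 1))
  →2  (λ.λ.1) ((λ.λ.λ.1) (λ.λ.0 1))
  →3  λ.(λ.λ.λ.1) (λ.λ.0 1)
  →4  λ.λ.λ.1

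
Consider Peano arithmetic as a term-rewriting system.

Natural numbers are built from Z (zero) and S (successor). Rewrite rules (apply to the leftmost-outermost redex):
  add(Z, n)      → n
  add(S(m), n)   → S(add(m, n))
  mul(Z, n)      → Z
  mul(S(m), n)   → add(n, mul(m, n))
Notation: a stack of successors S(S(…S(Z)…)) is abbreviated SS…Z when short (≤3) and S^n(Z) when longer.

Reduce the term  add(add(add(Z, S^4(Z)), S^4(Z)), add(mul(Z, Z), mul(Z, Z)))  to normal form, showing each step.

Answer: normal form = S^8(Z)  (in 18 steps)

Working:
  start: add(add(add(Z, S^4(Z)), S^4(Z)), add(mul(Z, Z), mul(Z, Z)))
  step 1: add(add(S^4(Z), S^4(Z)), add(mul(Z, Z), mul(Z, Z)))
  step 2: add(S(add(SSSZ, S^4(Z))), add(mul(Z, Z), mul(Z, Z)))
  step 3: S(add(add(SSSZ, S^4(Z)), add(mul(Z, Z), mul(Z, Z))))
  step 4: S(add(S(add(SSZ, S^4(Z))), add(mul(Z, Z), mul(Z, Z))))
  step 5: S(S(add(add(SSZ, S^4(Z)), add(mul(Z, Z), mul(Z, Z)))))
  step 6: S(S(add(S(add(SZ, S^4(Z))), add(mul(Z, Z), mul(Z, Z)))))
  step 7: S(S(S(add(add(SZ, S^4(Z)), add(mul(Z, Z), mul(Z, Z))))))
  step 8: S(S(S(add(S(add(Z, S^4(Z))), add(mul(Z, Z), mul(Z, Z))))))
  step 9: S(S(S(S(add(add(Z, S^4(Z)), add(mul(Z, Z), mul(Z, Z)))))))
  step 10: S(S(S(S(add(S^4(Z), add(mul(Z, Z), mul(Z, Z)))))))
  step 11: S(S(S(S(S(add(SSSZ, add(mul(Z, Z), mul(Z, Z))))))))
  step 12: S(S(S(S(S(S(add(SSZ, add(mul(Z, Z), mul(Z, Z)))))))))
  step 13: S(S(S(S(S(S(S(add(SZ, add(mul(Z, Z), mul(Z, Z))))))))))
  step 14: S(S(S(S(S(S(S(S(add(Z, add(mul(Z, Z), mul(Z, Z)))))))))))
  step 15: S(S(S(S(S(S(S(S(add(mul(Z, Z), mul(Z, Z))))))))))
  step 16: S(S(S(S(S(S(S(S(add(Z, mul(Z, Z))))))))))
  step 17: S(S(S(S(S(S(S(S(mul(Z, Z)))))))))
  step 18: S^8(Z)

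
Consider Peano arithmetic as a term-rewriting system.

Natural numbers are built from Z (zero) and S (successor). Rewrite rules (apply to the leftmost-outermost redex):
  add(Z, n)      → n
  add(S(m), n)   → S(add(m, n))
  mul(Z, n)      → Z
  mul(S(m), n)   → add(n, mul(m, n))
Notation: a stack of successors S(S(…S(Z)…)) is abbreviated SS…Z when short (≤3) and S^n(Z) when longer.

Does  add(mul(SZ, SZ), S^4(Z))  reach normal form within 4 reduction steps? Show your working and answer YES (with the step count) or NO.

  start: add(mul(SZ, SZ), S^4(Z))
  →1  add(add(SZ, mul(Z, SZ)), S^4(Z))
  →2  add(S(add(Z, mul(Z, SZ))), S^4(Z))
  →3  S(add(add(Z, mul(Z, SZ)), S^4(Z)))
  →4  S(add(mul(Z, SZ), S^4(Z)))

Answer: NO — after 4 steps the term is S(add(mul(Z, SZ), S^4(Z))), not yet normal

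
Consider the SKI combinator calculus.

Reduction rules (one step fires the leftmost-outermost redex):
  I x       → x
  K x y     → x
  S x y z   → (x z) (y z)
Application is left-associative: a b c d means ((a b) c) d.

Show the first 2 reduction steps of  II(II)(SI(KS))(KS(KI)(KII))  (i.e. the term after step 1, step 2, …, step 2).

  start: II(II)(SI(KS))(KS(KI)(KII))
  step 1: I(II)(SI(KS))(KS(KI)(KII))
  step 2: II(SI(KS))(KS(KI)(KII))

Answer: after 2 steps: II(SI(KS))(KS(KI)(KII))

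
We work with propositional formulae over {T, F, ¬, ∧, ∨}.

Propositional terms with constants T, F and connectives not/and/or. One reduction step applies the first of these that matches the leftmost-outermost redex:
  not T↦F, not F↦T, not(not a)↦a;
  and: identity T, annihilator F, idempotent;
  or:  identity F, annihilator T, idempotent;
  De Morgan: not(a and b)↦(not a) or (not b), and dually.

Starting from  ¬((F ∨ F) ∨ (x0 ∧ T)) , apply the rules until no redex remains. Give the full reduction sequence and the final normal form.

Answer: normal form = ¬x0  (in 8 steps)

Working:
  start: ¬((F ∨ F) ∨ (x0 ∧ T))
  [1] ¬(F ∨ F) ∧ ¬(x0 ∧ T)
  [2] (¬F ∧ ¬F) ∧ ¬(x0 ∧ T)
  [3] ¬F ∧ ¬(x0 ∧ T)
  [4] T ∧ ¬(x0 ∧ T)
  [5] ¬(x0 ∧ T)
  [6] ¬x0 ∨ ¬T
  [7] ¬x0 ∨ F
  [8] ¬x0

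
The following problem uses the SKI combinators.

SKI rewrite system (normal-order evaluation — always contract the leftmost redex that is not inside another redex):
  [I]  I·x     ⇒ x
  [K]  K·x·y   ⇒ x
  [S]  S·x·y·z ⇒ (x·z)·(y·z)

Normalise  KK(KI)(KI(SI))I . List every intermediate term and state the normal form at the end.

Answer: normal form = I  (in 3 steps)

Reduction:
  start: KK(KI)(KI(SI))I
  [1] K(KI(SI))I
  [2] KI(SI)
  [3] I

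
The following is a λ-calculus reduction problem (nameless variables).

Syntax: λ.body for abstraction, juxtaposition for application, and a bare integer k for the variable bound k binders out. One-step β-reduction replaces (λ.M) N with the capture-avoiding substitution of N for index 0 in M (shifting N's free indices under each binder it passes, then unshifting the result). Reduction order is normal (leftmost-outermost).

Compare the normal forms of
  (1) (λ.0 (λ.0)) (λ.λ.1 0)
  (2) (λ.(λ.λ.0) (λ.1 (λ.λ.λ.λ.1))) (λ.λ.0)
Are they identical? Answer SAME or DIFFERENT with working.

Term A:
  start: (λ.0 (λ.0)) (λ.λ.1 0)
  [1] (λ.λ.1 0) (λ.0)
  [2] λ.(λ.0) 0
  [3] λ.0

Term B:
  start: (λ.(λ.λ.0) (λ.1 (λ.λ.λ.λ.1))) (λ.λ.0)
  [1] (λ.λ.0) (λ.(λ.λ.0) (λ.λ.λ.λ.1))
  [2] λ.0

Answer: SAME — A ⇓ λ.0, B ⇓ λ.0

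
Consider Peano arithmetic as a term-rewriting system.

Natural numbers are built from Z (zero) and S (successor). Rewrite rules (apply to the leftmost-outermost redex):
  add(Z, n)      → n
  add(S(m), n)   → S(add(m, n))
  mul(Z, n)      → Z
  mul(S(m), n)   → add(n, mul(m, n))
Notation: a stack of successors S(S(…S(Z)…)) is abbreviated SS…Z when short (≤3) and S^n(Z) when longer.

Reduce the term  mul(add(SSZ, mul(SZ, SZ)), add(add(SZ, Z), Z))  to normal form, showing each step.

Answer: normal form = SSSZ  (in 29 steps)

Reduction:
  start: mul(add(SSZ, mul(SZ, SZ)), add(add(SZ, Z), Z))
  step 1: mul(S(add(SZ, mul(SZ, SZ))), add(add(SZ, Z), Z))
  step 2: add(add(add(SZ, Z), Z), mul(add(SZ, mul(SZ, SZ)), add(add(SZ, Z), Z)))
  step 3: add(add(S(add(Z, Z)), Z), mul(add(SZ, mul(SZ, SZ)), add(add(SZ, Z), Z)))
  step 4: add(S(add(add(Z, Z), Z)), mul(add(SZ, mul(SZ, SZ)), add(add(SZ, Z), Z)))
  step 5: S(add(add(add(Z, Z), Z), mul(add(SZ, mul(SZ, SZ)), add(add(SZ, Z), Z))))
  step 6: S(add(add(Z, Z), mul(add(SZ, mul(SZ, SZ)), add(add(SZ, Z), Z))))
  step 7: S(add(Z, mul(add(SZ, mul(SZ, SZ)), add(add(SZ, Z), Z))))
  step 8: S(mul(add(SZ, mul(SZ, SZ)), add(add(SZ, Z), Z)))
  step 9: S(mul(S(add(Z, mul(SZ, SZ))), add(add(SZ, Z), Z)))
  step 10: S(add(add(add(SZ, Z), Z), mul(add(Z, mul(SZ, SZ)), add(add(SZ, Z), Z))))
  step 11: S(add(add(S(add(Z, Z)), Z), mul(add(Z, mul(SZ, SZ)), add(add(SZ, Z), Z))))
  step 12: S(add(S(add(add(Z, Z), Z)), mul(add(Z, mul(SZ, SZ)), add(add(SZ, Z), Z))))
  step 13: S(S(add(add(add(Z, Z), Z), mul(add(Z, mul(SZ, SZ)), add(add(SZ, Z), Z)))))
  step 14: S(S(add(add(Z, Z), mul(add(Z, mul(SZ, SZ)), add(add(SZ, Z), Z)))))
  step 15: S(S(add(Z, mul(add(Z, mul(SZ, SZ)), add(add(SZ, Z), Z)))))
  step 16: S(S(mul(add(Z, mul(SZ, SZ)), add(add(SZ, Z), Z))))
  step 17: S(S(mul(mul(SZ, SZ), add(add(SZ, Z), Z))))
  step 18: S(S(mul(add(SZ, mul(Z, SZ)), add(add(SZ, Z), Z))))
  step 19: S(S(mul(S(add(Z, mul(Z, SZ))), add(add(SZ, Z), Z))))
  step 20: S(S(add(add(add(SZ, Z), Z), mul(add(Z, mul(Z, SZ)), add(add(SZ, Z), Z)))))
  step 21: S(S(add(add(S(add(Z, Z)), Z), mul(add(Z, mul(Z, SZ)), add(add(SZ, Z), Z)))))
  step 22: S(S(add(S(add(add(Z, Z), Z)), mul(add(Z, mul(Z, SZ)), add(add(SZ, Z), Z)))))
  step 23: S(S(S(add(add(add(Z, Z), Z), mul(add(Z, mul(Z, SZ)), add(add(SZ, Z), Z))))))
  step 24: S(S(S(add(add(Z, Z), mul(add(Z, mul(Z, SZ)), add(add(SZ, Z), Z))))))
  step 25: S(S(S(add(Z, mul(add(Z, mul(Z, SZ)), add(add(SZ, Z), Z))))))
  step 26: S(S(S(mul(add(Z, mul(Z, SZ)), add(add(SZ, Z), Z)))))
  step 27: S(S(S(mul(mul(Z, SZ), add(add(SZ, Z), Z)))))
  step 28: S(S(S(mul(Z, add(add(SZ, Z), Z)))))
  step 29: SSSZ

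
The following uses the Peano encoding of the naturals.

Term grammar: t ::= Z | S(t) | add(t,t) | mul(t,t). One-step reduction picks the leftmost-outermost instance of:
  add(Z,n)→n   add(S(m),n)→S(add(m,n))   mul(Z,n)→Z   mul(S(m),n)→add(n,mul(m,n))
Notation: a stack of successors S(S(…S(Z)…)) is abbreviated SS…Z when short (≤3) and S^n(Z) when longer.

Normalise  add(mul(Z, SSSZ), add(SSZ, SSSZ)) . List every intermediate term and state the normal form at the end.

  start: add(mul(Z, SSSZ), add(SSZ, SSSZ))
  →1  add(Z, add(SSZ, SSSZ))
  →2  add(SSZ, SSSZ)
  →3  S(add(SZ, SSSZ))
  →4  S(S(add(Z, SSSZ)))
  →5  S^5(Z)

Answer: normal form = S^5(Z)  (in 5 steps)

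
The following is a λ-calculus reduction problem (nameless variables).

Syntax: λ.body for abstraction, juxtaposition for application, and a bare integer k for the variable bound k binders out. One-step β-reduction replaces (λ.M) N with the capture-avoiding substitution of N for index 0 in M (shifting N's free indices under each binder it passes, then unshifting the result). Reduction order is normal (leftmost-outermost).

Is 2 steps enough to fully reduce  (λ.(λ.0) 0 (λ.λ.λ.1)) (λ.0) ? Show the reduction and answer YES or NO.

  start: (λ.(λ.0) 0 (λ.λ.λ.1)) (λ.0)
  [1] (λ.0) (λ.0) (λ.λ.λ.1)
  [2] (λ.0) (λ.λ.λ.1)

Answer: NO — after 2 steps the term is (λ.0) (λ.λ.λ.1), not yet normal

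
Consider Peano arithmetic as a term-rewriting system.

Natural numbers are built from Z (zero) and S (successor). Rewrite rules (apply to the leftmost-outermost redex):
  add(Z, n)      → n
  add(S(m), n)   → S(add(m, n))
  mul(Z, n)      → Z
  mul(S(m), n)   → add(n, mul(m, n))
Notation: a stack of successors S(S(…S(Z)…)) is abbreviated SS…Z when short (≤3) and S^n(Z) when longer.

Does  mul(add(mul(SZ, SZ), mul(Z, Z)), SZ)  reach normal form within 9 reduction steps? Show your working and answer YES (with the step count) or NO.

Answer: NO — after 9 steps the term is S(mul(mul(Z, Z), SZ)), not yet normal

Working:
  start: mul(add(mul(SZ, SZ), mul(Z, Z)), SZ)
  →1  mul(add(add(SZ, mul(Z, SZ)), mul(Z, Z)), SZ)
  →2  mul(add(S(add(Z, mul(Z, SZ))), mul(Z, Z)), SZ)
  →3  mul(S(add(add(Z, mul(Z, SZ)), mul(Z, Z))), SZ)
  →4  add(SZ, mul(add(add(Z, mul(Z, SZ)), mul(Z, Z)), SZ))
  →5  S(add(Z, mul(add(add(Z, mul(Z, SZ)), mul(Z, Z)), SZ)))
  →6  S(mul(add(add(Z, mul(Z, SZ)), mul(Z, Z)), SZ))
  →7  S(mul(add(mul(Z, SZ), mul(Z, Z)), SZ))
  →8  S(mul(add(Z, mul(Z, Z)), SZ))
  →9  S(mul(mul(Z, Z), SZ))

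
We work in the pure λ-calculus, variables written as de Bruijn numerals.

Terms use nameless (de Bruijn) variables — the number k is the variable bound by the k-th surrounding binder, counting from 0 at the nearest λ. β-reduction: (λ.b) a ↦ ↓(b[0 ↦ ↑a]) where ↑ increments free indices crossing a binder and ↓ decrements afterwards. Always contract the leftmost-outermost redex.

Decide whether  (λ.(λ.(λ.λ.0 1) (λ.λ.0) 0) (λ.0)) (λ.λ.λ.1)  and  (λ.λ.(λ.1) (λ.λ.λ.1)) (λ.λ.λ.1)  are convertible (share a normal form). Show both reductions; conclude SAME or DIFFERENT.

Term A:
  start: (λ.(λ.(λ.λ.0 1) (λ.λ.0) 0) (λ.0)) (λ.λ.λ.1)
  →1  (λ.(λ.λ.0 1) (λ.λ.0) 0) (λ.0)
  →2  (λ.λ.0 1) (λ.λ.0) (λ.0)
  →3  (λ.0 (λ.λ.0)) (λ.0)
  →4  (λ.0) (λ.λ.0)
  →5  λ.λ.0

Term B:
  start: (λ.λ.(λ.1) (λ.λ.λ.1)) (λ.λ.λ.1)
  →1  λ.(λ.1) (λ.λ.λ.1)
  →2  λ.0

Answer: DIFFERENT — A ⇓ λ.λ.0, B ⇓ λ.0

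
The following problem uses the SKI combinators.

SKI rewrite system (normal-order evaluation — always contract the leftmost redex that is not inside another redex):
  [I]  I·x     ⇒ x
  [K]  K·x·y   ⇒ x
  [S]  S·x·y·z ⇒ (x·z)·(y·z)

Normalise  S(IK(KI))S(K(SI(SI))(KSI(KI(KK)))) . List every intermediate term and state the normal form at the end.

Answer: normal form = I  (in 4 steps)

Working:
  start: S(IK(KI))S(K(SI(SI))(KSI(KI(KK))))
  →1  IK(KI)(K(SI(SI))(KSI(KI(KK))))(S(K(SI(SI))(KSI(KI(KK)))))
  →2  K(KI)(K(SI(SI))(KSI(KI(KK))))(S(K(SI(SI))(KSI(KI(KK)))))
  →3  KI(S(K(SI(SI))(KSI(KI(KK)))))
  →4  I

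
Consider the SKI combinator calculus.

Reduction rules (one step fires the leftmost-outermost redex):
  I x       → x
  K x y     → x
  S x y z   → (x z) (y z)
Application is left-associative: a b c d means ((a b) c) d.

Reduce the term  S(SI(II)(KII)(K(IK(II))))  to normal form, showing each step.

  start: S(SI(II)(KII)(K(IK(II))))
  step 1: S(I(KII)(II(KII))(K(IK(II))))
  step 2: S(KII(II(KII))(K(IK(II))))
  step 3: S(I(II(KII))(K(IK(II))))
  step 4: S(II(KII)(K(IK(II))))
  step 5: S(I(KII)(K(IK(II))))
  step 6: S(KII(K(IK(II))))
  step 7: S(I(K(IK(II))))
  step 8: S(K(IK(II)))
  step 9: S(K(K(II)))
  step 10: S(K(KI))

Answer: normal form = S(K(KI))  (in 10 steps)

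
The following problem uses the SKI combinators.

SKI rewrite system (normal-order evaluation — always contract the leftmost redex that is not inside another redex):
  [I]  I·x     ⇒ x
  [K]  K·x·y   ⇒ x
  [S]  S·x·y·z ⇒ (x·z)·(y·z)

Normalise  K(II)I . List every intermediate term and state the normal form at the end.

Answer: normal form = I  (in 2 steps)

Derivation:
  start: K(II)I
  →1  II
  →2  I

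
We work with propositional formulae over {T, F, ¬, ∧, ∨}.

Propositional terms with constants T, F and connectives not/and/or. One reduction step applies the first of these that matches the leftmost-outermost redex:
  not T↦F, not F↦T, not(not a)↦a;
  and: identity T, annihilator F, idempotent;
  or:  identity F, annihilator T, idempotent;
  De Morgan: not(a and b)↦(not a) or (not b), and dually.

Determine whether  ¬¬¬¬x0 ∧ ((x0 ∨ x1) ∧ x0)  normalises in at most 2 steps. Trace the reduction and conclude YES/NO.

Answer: YES — reaches normal form x0 ∧ ((x0 ∨ x1) ∧ x0) in 2 ≤ 2 steps

Working:
  start: ¬¬¬¬x0 ∧ ((x0 ∨ x1) ∧ x0)
  [1] ¬¬x0 ∧ ((x0 ∨ x1) ∧ x0)
  [2] x0 ∧ ((x0 ∨ x1) ∧ x0)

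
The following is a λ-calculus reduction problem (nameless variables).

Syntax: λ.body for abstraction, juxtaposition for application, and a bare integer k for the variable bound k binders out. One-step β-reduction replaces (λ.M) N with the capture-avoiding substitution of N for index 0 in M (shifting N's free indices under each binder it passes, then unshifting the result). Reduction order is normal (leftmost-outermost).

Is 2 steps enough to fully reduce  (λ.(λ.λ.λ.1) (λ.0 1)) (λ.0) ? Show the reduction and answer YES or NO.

  start: (λ.(λ.λ.λ.1) (λ.0 1)) (λ.0)
  step 1: (λ.λ.λ.1) (λ.0 (λ.0))
  step 2: λ.λ.1

Answer: YES — reaches normal form λ.λ.1 in 2 ≤ 2 steps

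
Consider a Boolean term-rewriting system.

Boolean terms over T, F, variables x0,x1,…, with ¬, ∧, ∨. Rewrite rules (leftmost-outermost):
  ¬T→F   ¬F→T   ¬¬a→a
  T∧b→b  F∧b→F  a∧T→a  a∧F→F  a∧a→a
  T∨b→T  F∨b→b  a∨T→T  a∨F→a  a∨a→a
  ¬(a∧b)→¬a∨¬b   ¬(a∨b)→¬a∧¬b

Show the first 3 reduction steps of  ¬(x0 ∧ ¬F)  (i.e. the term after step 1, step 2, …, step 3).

Answer: after 3 steps: ¬x0

Derivation:
  start: ¬(x0 ∧ ¬F)
  step 1: ¬x0 ∨ ¬¬F
  step 2: ¬x0 ∨ F
  step 3: ¬x0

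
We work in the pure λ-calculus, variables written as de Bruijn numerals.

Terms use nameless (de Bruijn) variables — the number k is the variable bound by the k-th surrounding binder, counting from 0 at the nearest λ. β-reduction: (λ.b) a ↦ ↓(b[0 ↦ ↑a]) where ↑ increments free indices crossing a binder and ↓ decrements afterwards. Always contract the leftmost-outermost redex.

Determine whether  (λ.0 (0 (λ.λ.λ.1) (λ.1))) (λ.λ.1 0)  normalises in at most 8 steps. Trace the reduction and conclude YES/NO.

Answer: YES — reaches normal form λ.λ.1 in 6 ≤ 8 steps

Derivation:
  start: (λ.0 (0 (λ.λ.λ.1) (λ.1))) (λ.λ.1 0)
  [1] (λ.λ.1 0) ((λ.λ.1 0) (λ.λ.λ.1) (λ.λ.λ.1 0))
  [2] λ.(λ.λ.1 0) (λ.λ.λ.1) (λ.λ.λ.1 0) 0
  [3] λ.(λ.(λ.λ.λ.1) 0) (λ.λ.λ.1 0) 0
  [4] λ.(λ.λ.λ.1) (λ.λ.λ.1 0) 0
  [5] λ.(λ.λ.1) 0
  [6] λ.λ.1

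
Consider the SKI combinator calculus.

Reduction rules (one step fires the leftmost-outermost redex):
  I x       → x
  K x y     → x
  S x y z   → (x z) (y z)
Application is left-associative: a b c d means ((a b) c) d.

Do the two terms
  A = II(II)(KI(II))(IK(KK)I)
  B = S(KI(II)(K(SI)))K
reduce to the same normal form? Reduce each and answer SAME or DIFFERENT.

Answer: DIFFERENT — A ⇓ KK, B ⇓ S(K(SI))K

Reduction:
Term A:
  start: II(II)(KI(II))(IK(KK)I)
  step 1: I(II)(KI(II))(IK(KK)I)
  step 2: II(KI(II))(IK(KK)I)
  step 3: I(KI(II))(IK(KK)I)
  step 4: KI(II)(IK(KK)I)
  step 5: I(IK(KK)I)
  step 6: IK(KK)I
  step 7: K(KK)I
  step 8: KK

Term B:
  start: S(KI(II)(K(SI)))K
  step 1: S(I(K(SI)))K
  step 2: S(K(SI))K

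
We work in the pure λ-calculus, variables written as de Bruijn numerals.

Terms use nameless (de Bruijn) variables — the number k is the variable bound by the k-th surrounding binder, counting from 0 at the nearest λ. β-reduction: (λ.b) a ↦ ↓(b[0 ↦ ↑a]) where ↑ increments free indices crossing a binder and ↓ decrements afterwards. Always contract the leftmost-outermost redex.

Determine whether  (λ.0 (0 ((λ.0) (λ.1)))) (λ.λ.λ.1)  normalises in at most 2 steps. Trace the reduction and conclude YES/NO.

Answer: YES — reaches normal form λ.λ.1 in 2 ≤ 2 steps

Working:
  start: (λ.0 (0 ((λ.0) (λ.1)))) (λ.λ.λ.1)
  →1  (λ.λ.λ.1) ((λ.λ.λ.1) ((λ.0) (λ.λ.λ.λ.1)))
  →2  λ.λ.1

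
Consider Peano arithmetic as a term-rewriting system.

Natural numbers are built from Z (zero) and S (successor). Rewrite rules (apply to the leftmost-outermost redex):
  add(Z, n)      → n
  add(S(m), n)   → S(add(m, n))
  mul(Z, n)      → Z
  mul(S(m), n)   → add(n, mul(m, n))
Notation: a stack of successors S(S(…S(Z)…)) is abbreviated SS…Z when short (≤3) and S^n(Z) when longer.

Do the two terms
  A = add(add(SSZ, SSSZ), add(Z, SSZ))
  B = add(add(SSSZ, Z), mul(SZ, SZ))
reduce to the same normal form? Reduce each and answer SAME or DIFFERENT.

Answer: DIFFERENT — A ⇓ S^7(Z), B ⇓ S^4(Z)

Derivation:
Term A:
  start: add(add(SSZ, SSSZ), add(Z, SSZ))
  [1] add(S(add(SZ, SSSZ)), add(Z, SSZ))
  [2] S(add(add(SZ, SSSZ), add(Z, SSZ)))
  [3] S(add(S(add(Z, SSSZ)), add(Z, SSZ)))
  [4] S(S(add(add(Z, SSSZ), add(Z, SSZ))))
  [5] S(S(add(SSSZ, add(Z, SSZ))))
  [6] S(S(S(add(SSZ, add(Z, SSZ)))))
  [7] S(S(S(S(add(SZ, add(Z, SSZ))))))
  [8] S(S(S(S(S(add(Z, add(Z, SSZ)))))))
  [9] S(S(S(S(S(add(Z, SSZ))))))
  [10] S^7(Z)

Term B:
  start: add(add(SSSZ, Z), mul(SZ, SZ))
  [1] add(S(add(SSZ, Z)), mul(SZ, SZ))
  [2] S(add(add(SSZ, Z), mul(SZ, SZ)))
  [3] S(add(S(add(SZ, Z)), mul(SZ, SZ)))
  [4] S(S(add(add(SZ, Z), mul(SZ, SZ))))
  [5] S(S(add(S(add(Z, Z)), mul(SZ, SZ))))
  [6] S(S(S(add(add(Z, Z), mul(SZ, SZ)))))
  [7] S(S(S(add(Z, mul(SZ, SZ)))))
  [8] S(S(S(mul(SZ, SZ))))
  [9] S(S(S(add(SZ, mul(Z, SZ)))))
  [10] S(S(S(S(add(Z, mul(Z, SZ))))))
  [11] S(S(S(S(mul(Z, SZ)))))
  [12] S^4(Z)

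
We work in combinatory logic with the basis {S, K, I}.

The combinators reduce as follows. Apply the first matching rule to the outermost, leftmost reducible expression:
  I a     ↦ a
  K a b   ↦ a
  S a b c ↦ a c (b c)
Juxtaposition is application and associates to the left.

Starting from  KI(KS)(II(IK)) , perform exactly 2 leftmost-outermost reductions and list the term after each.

Answer: after 2 steps: II(IK)

Working:
  start: KI(KS)(II(IK))
  →1  I(II(IK))
  →2  II(IK)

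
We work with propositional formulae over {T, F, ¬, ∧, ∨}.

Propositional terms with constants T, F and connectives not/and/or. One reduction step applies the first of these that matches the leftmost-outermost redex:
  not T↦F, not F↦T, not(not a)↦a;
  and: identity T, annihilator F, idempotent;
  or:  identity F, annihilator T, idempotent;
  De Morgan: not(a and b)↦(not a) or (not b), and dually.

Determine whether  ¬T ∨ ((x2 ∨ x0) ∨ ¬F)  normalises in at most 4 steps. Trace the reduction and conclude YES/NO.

Answer: YES — reaches normal form T in 4 ≤ 4 steps

Working:
  start: ¬T ∨ ((x2 ∨ x0) ∨ ¬F)
  step 1: F ∨ ((x2 ∨ x0) ∨ ¬F)
  step 2: (x2 ∨ x0) ∨ ¬F
  step 3: (x2 ∨ x0) ∨ T
  step 4: T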